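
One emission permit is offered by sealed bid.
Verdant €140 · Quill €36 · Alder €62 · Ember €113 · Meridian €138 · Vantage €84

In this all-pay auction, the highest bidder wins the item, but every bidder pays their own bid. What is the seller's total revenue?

All-pay auction: the highest bidder wins the item, but every bidder pays their own bid.
Bids ranked: 140 (Verdant) > 138 (Meridian) > 113 (Ember) > 84 (Vantage) > 62 (Alder) > 36 (Quill)
Verdant wins with the top bid; all bids are sunk regardless.
Every bidder forfeits their bid regardless of winning.
Revenue = 140 + 36 + 62 + 113 + 138 + 84 = €573.

Total revenue: €573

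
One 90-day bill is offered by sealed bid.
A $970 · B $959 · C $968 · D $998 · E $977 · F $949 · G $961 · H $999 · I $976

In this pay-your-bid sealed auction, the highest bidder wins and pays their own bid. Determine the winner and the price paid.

Sorting bids: 999 (H) > 998 (D) > 977 (E) > 976 (I) > 970 (A) > 968 (C) > …
H has the highest bid and pays exactly that: $999.

H pays $999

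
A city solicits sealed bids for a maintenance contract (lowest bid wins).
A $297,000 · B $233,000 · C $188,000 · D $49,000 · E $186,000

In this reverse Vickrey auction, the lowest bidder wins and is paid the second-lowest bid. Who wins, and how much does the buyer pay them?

D is paid $186,000

Reverse Vickrey auction: the lowest bidder wins and is paid the second-lowest bid.
Bids ranked: 49,000 (D) < 186,000 (E) < 188,000 (C) < 233,000 (B) < 297,000 (A)
D is lowest; is paid the second-lowest bid, $186,000.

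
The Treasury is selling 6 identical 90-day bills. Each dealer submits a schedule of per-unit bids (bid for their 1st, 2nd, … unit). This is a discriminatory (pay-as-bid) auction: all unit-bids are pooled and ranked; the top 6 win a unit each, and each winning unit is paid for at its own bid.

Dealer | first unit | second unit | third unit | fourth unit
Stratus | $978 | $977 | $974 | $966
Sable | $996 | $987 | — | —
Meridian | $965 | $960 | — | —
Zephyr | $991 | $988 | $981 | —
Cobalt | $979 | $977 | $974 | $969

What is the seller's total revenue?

Merging the schedules and taking the best 6: 996 (Sable-1), 991 (Zephyr-1), 988 (Zephyr-2), 987 (Sable-2), 981 (Zephyr-3), 979 (Cobalt-1)
Next rejected bid: $978 (not a price — pay-as-bid).
Each winning unit pays its own bid.
Revenue = 996 + 991 + 988 + 987 + 981 + 979 = $5,922.

Total revenue: $5,922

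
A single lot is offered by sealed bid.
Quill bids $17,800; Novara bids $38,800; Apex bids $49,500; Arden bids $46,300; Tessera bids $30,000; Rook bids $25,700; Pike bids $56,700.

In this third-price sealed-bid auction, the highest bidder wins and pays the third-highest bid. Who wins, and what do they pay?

Rule: the highest bidder wins and pays the third-highest bid.
Bids in order: 56,700 (Pike) > 49,500 (Apex) > 46,300 (Arden) > 38,800 (Novara) > 30,000 (Tessera) > 25,700 (Rook) > …
Pike is highest; pays the third-highest bid, $46,300.

Pike pays $46,300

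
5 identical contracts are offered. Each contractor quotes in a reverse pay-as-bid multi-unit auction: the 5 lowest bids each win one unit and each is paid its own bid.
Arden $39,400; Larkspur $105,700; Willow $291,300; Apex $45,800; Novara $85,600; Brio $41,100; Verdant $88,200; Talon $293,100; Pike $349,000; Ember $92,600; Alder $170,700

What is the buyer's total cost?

Ordering the bids: 39,400 (Arden), 41,100 (Brio), 45,800 (Apex), 85,600 (Novara), 88,200 (Verdant), 92,600 (Ember), 105,700 (Larkspur), …
The 5 lowest are Arden, Brio, Apex, Novara, Verdant.
Total cost = 39,400 + 41,100 + 45,800 + 85,600 + 88,200 = $300,100.

Total cost: $300,100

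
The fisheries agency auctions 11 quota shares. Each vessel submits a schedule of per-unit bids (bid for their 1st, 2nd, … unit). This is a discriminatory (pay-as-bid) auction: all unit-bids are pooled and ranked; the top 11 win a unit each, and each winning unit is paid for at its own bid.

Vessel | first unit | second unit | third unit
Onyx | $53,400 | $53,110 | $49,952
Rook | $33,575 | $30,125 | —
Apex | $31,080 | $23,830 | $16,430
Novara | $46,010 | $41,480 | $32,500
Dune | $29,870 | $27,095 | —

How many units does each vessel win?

Merging the schedules and taking the best 11: 53,400 (Onyx-1), 53,110 (Onyx-2), 49,952 (Onyx-3), 46,010 (Novara-1), 41,480 (Novara-2), 33,575 (Rook-1), 32,500 (Novara-3), 31,080 (Apex-1), 30,125 (Rook-2), 29,870 (Dune-1), 27,095 (Dune-2)
Next rejected bid: $23,830 (not a price — pay-as-bid).
Allocation: Apex 1, Dune 2, Novara 3, Onyx 3, Rook 2.

Apex 1, Dune 2, Novara 3, Onyx 3, Rook 2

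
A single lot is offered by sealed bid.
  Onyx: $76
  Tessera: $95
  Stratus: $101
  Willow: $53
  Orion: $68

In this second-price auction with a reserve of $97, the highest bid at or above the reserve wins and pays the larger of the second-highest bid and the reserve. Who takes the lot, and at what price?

Stratus pays $97

Rule: the highest bid at or above the reserve wins and pays the larger of the second-highest bid and the reserve.
Bids in order: 101 (Stratus) > 95 (Tessera) > 76 (Onyx) > 68 (Orion) > 53 (Willow)
Stratus has the top bid at or above the reserve ($101).
max(second-highest $95, reserve $97) = $97.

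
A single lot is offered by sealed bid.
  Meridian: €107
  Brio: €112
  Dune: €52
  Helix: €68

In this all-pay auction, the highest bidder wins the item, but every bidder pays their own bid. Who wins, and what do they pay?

Brio pays €112

Sorting bids: 112 (Brio) > 107 (Meridian) > 68 (Helix) > 52 (Dune)
Brio wins with the top bid; all bids are sunk regardless.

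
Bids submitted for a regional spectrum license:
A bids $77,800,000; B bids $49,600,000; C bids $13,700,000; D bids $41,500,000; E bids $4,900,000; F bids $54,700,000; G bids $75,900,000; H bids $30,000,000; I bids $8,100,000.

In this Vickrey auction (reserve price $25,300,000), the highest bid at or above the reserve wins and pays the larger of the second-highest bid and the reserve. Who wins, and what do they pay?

Vickrey auction (reserve price $25,300,000): the highest bid at or above the reserve wins and pays the larger of the second-highest bid and the reserve.
Sorting bids: 77,800,000 (A) > 75,900,000 (G) > 54,700,000 (F) > 49,600,000 (B) > 41,500,000 (D) > 30,000,000 (H) > …
A has the top bid at or above the reserve ($77,800,000).
max(second-highest $75,900,000, reserve $25,300,000) = $75,900,000; the reserve does not bind.

A pays $75,900,000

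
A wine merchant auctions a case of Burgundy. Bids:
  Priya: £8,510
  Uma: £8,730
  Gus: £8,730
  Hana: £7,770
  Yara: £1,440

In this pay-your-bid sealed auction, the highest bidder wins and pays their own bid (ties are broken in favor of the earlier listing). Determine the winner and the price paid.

Pay-your-bid sealed auction: the highest bidder wins and pays their own bid.
Bids ranked: 8,730 (Uma) > 8,730 (Gus) > 8,510 (Priya) > 7,770 (Hana) > 1,440 (Yara)
Tie at £8,730 → Uma wins by tie-break.
Uma has the highest bid and pays exactly that: £8,730.

Uma pays £8,730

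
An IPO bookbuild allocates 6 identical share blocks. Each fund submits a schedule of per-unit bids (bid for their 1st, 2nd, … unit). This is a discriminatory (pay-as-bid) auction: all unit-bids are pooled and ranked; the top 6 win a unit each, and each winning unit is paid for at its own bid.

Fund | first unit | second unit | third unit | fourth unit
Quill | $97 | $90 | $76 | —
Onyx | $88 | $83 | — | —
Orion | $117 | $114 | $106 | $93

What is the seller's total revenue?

Merging the schedules and taking the best 6: 117 (Orion-1), 114 (Orion-2), 106 (Orion-3), 97 (Quill-1), 93 (Orion-4), 90 (Quill-2)
Next rejected bid: $88 (not a price — pay-as-bid).
Each winning unit pays its own bid.
Revenue = 117 + 114 + 106 + 97 + 93 + 90 = $617.

Total revenue: $617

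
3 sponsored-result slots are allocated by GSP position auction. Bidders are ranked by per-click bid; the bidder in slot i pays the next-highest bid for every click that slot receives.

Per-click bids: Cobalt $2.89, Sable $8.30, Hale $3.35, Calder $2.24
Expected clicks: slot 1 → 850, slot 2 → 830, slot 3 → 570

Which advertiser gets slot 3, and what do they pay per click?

Per-click bids in order: $8.30 (Sable) > $3.35 (Hale) > $2.89 (Cobalt) > $2.24 (Calder)
Slot 3 goes to the third-ranked bidder, Cobalt, who pays the next bid down: $2.24/click.

Cobalt; $2.24 per click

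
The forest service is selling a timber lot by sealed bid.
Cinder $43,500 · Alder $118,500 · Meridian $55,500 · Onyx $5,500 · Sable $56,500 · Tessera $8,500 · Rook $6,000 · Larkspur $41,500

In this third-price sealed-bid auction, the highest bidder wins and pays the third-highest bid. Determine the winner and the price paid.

Third-price sealed-bid auction: the highest bidder wins and pays the third-highest bid.
Bids ranked: 118,500 (Alder) > 56,500 (Sable) > 55,500 (Meridian) > 43,500 (Cinder) > 41,500 (Larkspur) > 8,500 (Tessera) > …
Alder wins; payment is bid #3 in the ranking = $55,500.

Alder pays $55,500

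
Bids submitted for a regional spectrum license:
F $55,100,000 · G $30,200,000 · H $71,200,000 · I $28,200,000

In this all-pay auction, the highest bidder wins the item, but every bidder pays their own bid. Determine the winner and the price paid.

H pays $71,200,000

All-pay auction: the highest bidder wins the item, but every bidder pays their own bid.
Bids in order: 71,200,000 (H) > 55,100,000 (F) > 30,200,000 (G) > 28,200,000 (I)
H is highest and takes the item; every bidder forfeits their bid.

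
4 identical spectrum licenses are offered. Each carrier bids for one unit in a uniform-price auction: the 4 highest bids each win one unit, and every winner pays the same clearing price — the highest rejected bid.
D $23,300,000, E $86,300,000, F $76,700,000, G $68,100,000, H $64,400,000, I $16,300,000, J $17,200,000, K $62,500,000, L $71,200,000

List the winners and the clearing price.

Bids ranked high→low: 86,300,000 (E), 76,700,000 (F), 71,200,000 (L), 68,100,000 (G), 64,400,000 (H), 62,500,000 (K), …
The 4 highest are E, F, L, G.
Clearing price = highest rejected bid = $64,400,000.

E, F, L, G; each pays $64,400,000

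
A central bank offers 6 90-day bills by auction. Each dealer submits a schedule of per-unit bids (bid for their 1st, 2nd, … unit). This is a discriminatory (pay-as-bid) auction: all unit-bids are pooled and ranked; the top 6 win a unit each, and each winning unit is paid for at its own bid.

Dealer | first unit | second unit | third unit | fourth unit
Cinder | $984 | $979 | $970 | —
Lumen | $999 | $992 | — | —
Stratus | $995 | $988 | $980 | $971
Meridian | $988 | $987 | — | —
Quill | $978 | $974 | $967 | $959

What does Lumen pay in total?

All unit-bids, highest first — top 6: 999 (Lumen-1), 995 (Stratus-1), 992 (Lumen-2), 988 (Stratus-2), 988 (Meridian-1), 987 (Meridian-2)
Next rejected bid: $984 (not a price — pay-as-bid).
Lumen's winning unit-bids: 999 + 992 = $1,991.

Lumen pays $1,991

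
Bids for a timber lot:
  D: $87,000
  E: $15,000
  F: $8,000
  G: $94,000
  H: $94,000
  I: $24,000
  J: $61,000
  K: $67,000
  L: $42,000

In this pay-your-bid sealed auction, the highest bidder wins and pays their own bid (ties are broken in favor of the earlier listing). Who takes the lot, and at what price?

G pays $94,000

Sorting bids: 94,000 (G) > 94,000 (H) > 87,000 (D) > 67,000 (K) > 61,000 (J) > 42,000 (L) > …
Tie at $94,000 → G wins by tie-break.
First-price: G pays what they bid, $94,000.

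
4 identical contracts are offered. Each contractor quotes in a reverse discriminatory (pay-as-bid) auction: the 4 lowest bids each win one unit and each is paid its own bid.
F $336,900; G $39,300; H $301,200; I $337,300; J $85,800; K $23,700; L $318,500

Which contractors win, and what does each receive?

Bids ranked low→high: 23,700 (K), 39,300 (G), 85,800 (J), 301,200 (H), 318,500 (L), 336,900 (F), …
The 4 lowest are K, G, J, H.
Each winner is paid its own bid: K $23,700, G $39,300, J $85,800, H $301,200.

K $23,700, G $39,300, J $85,800, H $301,200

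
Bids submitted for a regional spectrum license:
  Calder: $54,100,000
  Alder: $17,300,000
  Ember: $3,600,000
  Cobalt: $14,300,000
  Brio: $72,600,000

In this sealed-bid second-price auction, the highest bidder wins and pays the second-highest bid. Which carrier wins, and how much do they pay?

Brio pays $54,100,000

Bids in order: 72,600,000 (Brio) > 54,100,000 (Calder) > 17,300,000 (Alder) > 14,300,000 (Cobalt) > 3,600,000 (Ember)
Brio wins with the highest bid; price is set by the runner-up at $54,100,000.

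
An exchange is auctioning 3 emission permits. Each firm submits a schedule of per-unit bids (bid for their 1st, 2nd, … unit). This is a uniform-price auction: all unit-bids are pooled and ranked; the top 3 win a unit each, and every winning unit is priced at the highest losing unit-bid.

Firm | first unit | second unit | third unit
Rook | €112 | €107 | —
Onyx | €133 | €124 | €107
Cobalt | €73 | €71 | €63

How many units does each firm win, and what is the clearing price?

Onyx 2, Rook 1; clearing price €107

Merging the schedules and taking the best 3: 133 (Onyx-1), 124 (Onyx-2), 112 (Rook-1)
First bid not allocated: €107.
Allocation: Onyx 2, Rook 1.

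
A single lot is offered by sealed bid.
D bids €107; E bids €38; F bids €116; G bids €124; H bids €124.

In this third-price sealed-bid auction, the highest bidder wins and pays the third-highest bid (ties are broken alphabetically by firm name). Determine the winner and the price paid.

Bids in order: 124 (G) > 124 (H) > 116 (F) > 107 (D) > 38 (E)
G and H tie at €124; tie-break gives it to G.
G wins; payment is bid #3 in the ranking = €116.

G pays €116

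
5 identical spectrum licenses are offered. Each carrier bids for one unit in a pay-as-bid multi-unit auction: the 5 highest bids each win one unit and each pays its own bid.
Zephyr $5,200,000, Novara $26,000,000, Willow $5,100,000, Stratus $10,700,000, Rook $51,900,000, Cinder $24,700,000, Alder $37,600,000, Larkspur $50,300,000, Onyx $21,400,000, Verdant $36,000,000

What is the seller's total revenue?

Ordering the bids: 51,900,000 (Rook), 50,300,000 (Larkspur), 37,600,000 (Alder), 36,000,000 (Verdant), 26,000,000 (Novara), 24,700,000 (Cinder), 21,400,000 (Onyx), …
The 5 highest are Rook, Larkspur, Alder, Verdant, Novara.
Total revenue = 51,900,000 + 50,300,000 + 37,600,000 + 36,000,000 + 26,000,000 = $201,800,000.

Total revenue: $201,800,000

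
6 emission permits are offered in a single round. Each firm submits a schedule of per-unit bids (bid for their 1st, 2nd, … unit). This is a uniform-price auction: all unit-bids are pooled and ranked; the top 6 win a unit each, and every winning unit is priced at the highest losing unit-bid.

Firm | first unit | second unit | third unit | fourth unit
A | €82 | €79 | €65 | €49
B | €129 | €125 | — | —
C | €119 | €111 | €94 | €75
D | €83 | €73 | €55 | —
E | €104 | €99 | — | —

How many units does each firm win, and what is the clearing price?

Pooled unit-bids ranked (top 6): 129 (B-1), 125 (B-2), 119 (C-1), 111 (C-2), 104 (E-1), 99 (E-2)
Highest rejected unit-bid = €94.
Allocation: B 2, C 2, E 2.

B 2, C 2, E 2; clearing price €94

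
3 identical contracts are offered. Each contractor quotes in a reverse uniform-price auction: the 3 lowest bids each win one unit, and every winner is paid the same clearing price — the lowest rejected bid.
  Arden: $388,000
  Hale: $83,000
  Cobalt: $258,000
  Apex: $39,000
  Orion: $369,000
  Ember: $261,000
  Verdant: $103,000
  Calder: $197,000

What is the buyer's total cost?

Total cost: $591,000

Ordering the bids: 39,000 (Apex), 83,000 (Hale), 103,000 (Verdant), 197,000 (Calder), 258,000 (Cobalt), …
Winners (3 units): Apex, Hale, Verdant.
First losing bid is Calder's $197,000, which sets the uniform price.
Total cost = 3 × $197,000 = $591,000.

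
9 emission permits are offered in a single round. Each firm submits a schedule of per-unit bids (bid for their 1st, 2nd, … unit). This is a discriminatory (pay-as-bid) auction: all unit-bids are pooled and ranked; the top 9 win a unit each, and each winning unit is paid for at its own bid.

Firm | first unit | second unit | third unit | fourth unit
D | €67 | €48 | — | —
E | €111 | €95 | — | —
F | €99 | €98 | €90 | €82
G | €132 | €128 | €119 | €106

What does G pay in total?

All unit-bids, highest first — top 9: 132 (G-1), 128 (G-2), 119 (G-3), 111 (E-1), 106 (G-4), 99 (F-1), 98 (F-2), 95 (E-2), 90 (F-3)
Next rejected bid: €82 (not a price — pay-as-bid).
G's winning unit-bids: 132 + 128 + 119 + 106 = €485.

G pays €485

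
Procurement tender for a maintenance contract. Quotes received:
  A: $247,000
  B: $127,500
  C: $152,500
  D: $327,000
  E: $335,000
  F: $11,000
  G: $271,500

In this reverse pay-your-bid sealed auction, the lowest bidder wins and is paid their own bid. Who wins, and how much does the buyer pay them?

Rule: the lowest bidder wins and is paid their own bid.
Bids in order: 11,000 (F) < 127,500 (B) < 152,500 (C) < 247,000 (A) < 271,500 (G) < 327,000 (D) < …
First-price: F is paid what they bid, $11,000.

F is paid $11,000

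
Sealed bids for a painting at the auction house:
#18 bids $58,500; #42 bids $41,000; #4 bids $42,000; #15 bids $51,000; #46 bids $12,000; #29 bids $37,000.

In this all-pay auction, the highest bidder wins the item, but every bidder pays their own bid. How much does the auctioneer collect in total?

Total revenue: $241,500

Bids ranked: 58,500 (#18) > 51,000 (#15) > 42,000 (#4) > 41,000 (#42) > 37,000 (#29) > 12,000 (#46)
Every bidder forfeits their bid regardless of winning.
Revenue = 58,500 + 41,000 + 42,000 + 51,000 + 12,000 + 37,000 = $241,500.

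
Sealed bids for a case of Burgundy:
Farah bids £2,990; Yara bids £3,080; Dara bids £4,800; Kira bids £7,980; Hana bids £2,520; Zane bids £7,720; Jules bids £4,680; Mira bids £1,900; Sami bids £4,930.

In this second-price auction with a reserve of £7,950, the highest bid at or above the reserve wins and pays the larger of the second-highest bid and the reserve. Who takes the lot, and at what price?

Kira pays £7,950

Bids in order: 7,980 (Kira) > 7,720 (Zane) > 4,930 (Sami) > 4,800 (Dara) > 4,680 (Jules) > 3,080 (Yara) > …
Highest eligible bid: Kira at £7,980.
Second-highest bid £7,720 is below the reserve £7,950, so the reserve binds → payment £7,950.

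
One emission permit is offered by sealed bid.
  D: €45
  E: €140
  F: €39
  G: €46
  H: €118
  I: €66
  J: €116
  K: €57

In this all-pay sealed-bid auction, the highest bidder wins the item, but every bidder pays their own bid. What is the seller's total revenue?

Total revenue: €627

All-pay sealed-bid auction: the highest bidder wins the item, but every bidder pays their own bid.
Sorting bids: 140 (E) > 118 (H) > 116 (J) > 66 (I) > 57 (K) > 46 (G) > …
E wins with the top bid; all bids are sunk regardless.
Every bidder forfeits their bid regardless of winning.
Revenue = 45 + 140 + 39 + 46 + 118 + 66 + 116 + 57 = €627.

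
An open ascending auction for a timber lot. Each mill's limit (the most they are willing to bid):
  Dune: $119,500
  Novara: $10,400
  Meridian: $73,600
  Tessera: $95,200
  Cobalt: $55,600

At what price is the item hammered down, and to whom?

Dune wins at $95,200

Limits ranked: 119,500 (Dune) > 95,200 (Tessera) > 73,600 (Meridian) > 55,600 (Cobalt) > 10,400 (Novara)
Tessera is the last rival to drop out, at $95,200; Dune remains and wins at that price.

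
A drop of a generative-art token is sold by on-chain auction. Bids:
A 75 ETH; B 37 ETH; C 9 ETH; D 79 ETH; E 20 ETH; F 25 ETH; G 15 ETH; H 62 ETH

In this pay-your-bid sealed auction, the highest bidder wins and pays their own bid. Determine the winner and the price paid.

Rule: the highest bidder wins and pays their own bid.
Bids in order: 79 (D) > 75 (A) > 62 (H) > 37 (B) > 25 (F) > 20 (E) > …
D has the highest bid and pays exactly that: 79 ETH.

D pays 79 ETH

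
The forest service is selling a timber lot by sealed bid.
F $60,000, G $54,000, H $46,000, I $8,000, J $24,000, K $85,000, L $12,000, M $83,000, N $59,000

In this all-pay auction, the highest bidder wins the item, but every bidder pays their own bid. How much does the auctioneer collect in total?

Total revenue: $431,000

Sorting bids: 85,000 (K) > 83,000 (M) > 60,000 (F) > 59,000 (N) > 54,000 (G) > 46,000 (H) > …
K wins with the top bid; all bids are sunk regardless.
Every bidder forfeits their bid regardless of winning.
Revenue = 60,000 + 54,000 + 46,000 + 8,000 + 24,000 + 85,000 + 12,000 + 83,000 + 59,000 = $431,000.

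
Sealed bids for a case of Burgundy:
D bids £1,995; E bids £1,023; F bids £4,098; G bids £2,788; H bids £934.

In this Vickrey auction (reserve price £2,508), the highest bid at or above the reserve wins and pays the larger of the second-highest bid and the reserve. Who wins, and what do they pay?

F pays £2,788

Vickrey auction (reserve price £2,508): the highest bid at or above the reserve wins and pays the larger of the second-highest bid and the reserve.
Bids in order: 4,098 (F) > 2,788 (G) > 1,995 (D) > 1,023 (E) > 934 (H)
F has the top bid at or above the reserve (£4,098).
Second-highest bid £2,788 exceeds the reserve £2,508 → payment £2,788.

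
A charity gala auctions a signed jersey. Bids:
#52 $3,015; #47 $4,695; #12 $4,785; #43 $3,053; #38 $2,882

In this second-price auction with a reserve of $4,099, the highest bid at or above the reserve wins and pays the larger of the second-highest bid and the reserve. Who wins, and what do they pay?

#12 pays $4,695

Rule: the highest bid at or above the reserve wins and pays the larger of the second-highest bid and the reserve.
Bids in order: 4,785 (#12) > 4,695 (#47) > 3,053 (#43) > 3,015 (#52) > 2,882 (#38)
Highest eligible bid: #12 at $4,785.
Second-highest bid $4,695 exceeds the reserve $4,099 → payment $4,695.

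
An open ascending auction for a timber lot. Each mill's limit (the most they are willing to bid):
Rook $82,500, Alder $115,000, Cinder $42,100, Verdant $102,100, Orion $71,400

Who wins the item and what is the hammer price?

Alder wins at $102,100

Rule: the price rises until one bidder remains; the winner pays the price at which the last rival dropped out.
Limits ranked: 115,000 (Alder) > 102,100 (Verdant) > 82,500 (Rook) > 71,400 (Orion) > 42,100 (Cinder)
Once the price passes $102,100, only Alder is left; the hammer falls at Verdant's limit of $102,100.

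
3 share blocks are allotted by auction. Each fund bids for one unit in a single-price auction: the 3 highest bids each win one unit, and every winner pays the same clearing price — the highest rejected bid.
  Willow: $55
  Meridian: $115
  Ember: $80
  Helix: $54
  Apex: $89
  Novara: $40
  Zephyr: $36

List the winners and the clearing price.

Bids ranked high→low: 115 (Meridian), 89 (Apex), 80 (Ember), 55 (Willow), 54 (Helix), …
Winners (3 units): Meridian, Apex, Ember.
Highest unsuccessful bid: $55 → clearing price.

Meridian, Apex, Ember; each pays $55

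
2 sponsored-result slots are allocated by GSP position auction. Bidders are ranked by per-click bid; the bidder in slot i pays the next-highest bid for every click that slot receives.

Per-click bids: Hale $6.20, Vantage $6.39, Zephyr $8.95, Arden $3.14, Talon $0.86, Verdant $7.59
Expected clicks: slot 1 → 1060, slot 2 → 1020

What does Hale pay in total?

Per-click bids in order: $8.95 (Zephyr) > $7.59 (Verdant) > $6.39 (Vantage) > …
Hale ranks below slot 2 → no slot, pays nothing.

Hale pays $0.00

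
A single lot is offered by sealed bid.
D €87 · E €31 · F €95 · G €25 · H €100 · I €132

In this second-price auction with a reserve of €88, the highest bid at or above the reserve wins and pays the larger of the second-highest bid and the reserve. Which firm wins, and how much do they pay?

Second-price auction with a reserve of €88: the highest bid at or above the reserve wins and pays the larger of the second-highest bid and the reserve.
Bids in order: 132 (I) > 100 (H) > 95 (F) > 87 (D) > 31 (E) > 25 (G)
I has the top bid at or above the reserve (€132).
Second-highest bid €100 exceeds the reserve €88 → payment €100.

I pays €100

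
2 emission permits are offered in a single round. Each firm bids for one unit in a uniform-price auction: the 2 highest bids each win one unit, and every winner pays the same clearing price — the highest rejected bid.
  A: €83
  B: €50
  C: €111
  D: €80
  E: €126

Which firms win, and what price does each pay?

E, C; each pays €83

Bids ranked high→low: 126 (E), 111 (C), 83 (A), 80 (D), …
The 2 highest are E, C.
Clearing price = highest rejected bid = €83.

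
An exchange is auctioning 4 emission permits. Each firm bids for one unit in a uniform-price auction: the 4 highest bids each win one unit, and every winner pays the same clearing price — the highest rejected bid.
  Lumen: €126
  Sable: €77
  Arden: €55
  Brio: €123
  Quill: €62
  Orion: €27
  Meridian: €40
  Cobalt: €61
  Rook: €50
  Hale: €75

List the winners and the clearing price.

Ordering the bids: 126 (Lumen), 123 (Brio), 77 (Sable), 75 (Hale), 62 (Quill), 61 (Cobalt), …
Top 4: Lumen, Brio, Sable, Hale.
Clearing price = highest rejected bid = €62.

Lumen, Brio, Sable, Hale; each pays €62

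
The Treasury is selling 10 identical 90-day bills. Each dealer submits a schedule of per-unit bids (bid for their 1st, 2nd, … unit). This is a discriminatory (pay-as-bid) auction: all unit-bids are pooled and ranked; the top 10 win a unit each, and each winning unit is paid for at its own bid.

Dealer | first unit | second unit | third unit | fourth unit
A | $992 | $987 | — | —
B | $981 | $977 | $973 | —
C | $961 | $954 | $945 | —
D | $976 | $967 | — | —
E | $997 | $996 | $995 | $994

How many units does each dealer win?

A 2, B 3, D 1, E 4

All unit-bids, highest first — top 10: 997 (E-1), 996 (E-2), 995 (E-3), 994 (E-4), 992 (A-1), 987 (A-2), 981 (B-1), 977 (B-2), 976 (D-1), 973 (B-3)
Next rejected bid: $967 (not a price — pay-as-bid).
Allocation: A 2, B 3, D 1, E 4.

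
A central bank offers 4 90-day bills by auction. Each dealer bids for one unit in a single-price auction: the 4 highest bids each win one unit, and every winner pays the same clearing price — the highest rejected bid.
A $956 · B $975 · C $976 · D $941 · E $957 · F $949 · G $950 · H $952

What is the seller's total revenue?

Ordering the bids: 976 (C), 975 (B), 957 (E), 956 (A), 952 (H), 950 (G), …
Top 4: C, B, E, A.
First losing bid is H's $952, which sets the uniform price.
Total revenue = 4 × $952 = $3,808.

Total revenue: $3,808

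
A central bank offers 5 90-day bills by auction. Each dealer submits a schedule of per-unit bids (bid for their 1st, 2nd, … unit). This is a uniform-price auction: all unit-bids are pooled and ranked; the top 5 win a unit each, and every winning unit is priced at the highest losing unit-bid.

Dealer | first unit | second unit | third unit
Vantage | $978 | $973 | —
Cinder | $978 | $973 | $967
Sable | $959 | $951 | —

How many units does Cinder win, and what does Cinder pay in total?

Cinder: 3 units, pays $2,877

All unit-bids, highest first — top 5: 978 (Vantage-1), 978 (Cinder-1), 973 (Vantage-2), 973 (Cinder-2), 967 (Cinder-3)
The (k+1)-th unit-bid is $959.
Cinder wins 3 unit(s) at $959 each.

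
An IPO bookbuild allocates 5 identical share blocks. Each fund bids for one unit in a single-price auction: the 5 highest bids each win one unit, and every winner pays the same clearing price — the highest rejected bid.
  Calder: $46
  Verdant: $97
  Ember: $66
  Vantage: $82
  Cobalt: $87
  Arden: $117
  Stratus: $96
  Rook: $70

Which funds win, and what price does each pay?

Ordering the bids: 117 (Arden), 97 (Verdant), 96 (Stratus), 87 (Cobalt), 82 (Vantage), 70 (Rook), 66 (Ember), …
Top 5: Arden, Verdant, Stratus, Cobalt, Vantage.
Clearing price = highest rejected bid = $70.

Arden, Verdant, Stratus, Cobalt, Vantage; each pays $70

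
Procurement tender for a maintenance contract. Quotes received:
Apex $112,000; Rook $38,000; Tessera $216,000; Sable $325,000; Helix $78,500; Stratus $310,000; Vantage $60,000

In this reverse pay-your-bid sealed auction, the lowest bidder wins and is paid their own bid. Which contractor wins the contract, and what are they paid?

Rule: the lowest bidder wins and is paid their own bid.
Bids ranked: 38,000 (Rook) < 60,000 (Vantage) < 78,500 (Helix) < 112,000 (Apex) < 216,000 (Tessera) < 310,000 (Stratus) < …
Rook has the lowest bid and is paid exactly that: $38,000.

Rook is paid $38,000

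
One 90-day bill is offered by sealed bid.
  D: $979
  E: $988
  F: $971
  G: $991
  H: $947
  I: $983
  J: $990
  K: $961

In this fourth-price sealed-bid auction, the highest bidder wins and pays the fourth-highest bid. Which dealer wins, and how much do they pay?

G pays $983

Bids ranked: 991 (G) > 990 (J) > 988 (E) > 983 (I) > 979 (D) > 971 (F) > …
G wins; payment is bid #4 in the ranking = $983.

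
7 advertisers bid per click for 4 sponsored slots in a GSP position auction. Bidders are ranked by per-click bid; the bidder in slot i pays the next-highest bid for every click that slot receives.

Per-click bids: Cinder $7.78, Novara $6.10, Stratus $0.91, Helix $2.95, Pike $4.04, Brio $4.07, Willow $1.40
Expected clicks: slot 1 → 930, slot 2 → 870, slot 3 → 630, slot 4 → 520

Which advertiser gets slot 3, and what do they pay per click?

Sorting advertisers: $7.78 (Cinder) > $6.10 (Novara) > $4.07 (Brio) > $4.04 (Pike) > $2.95 (Helix) > …
Slot 3 goes to the third-ranked bidder, Brio, who pays the next bid down: $4.04/click.

Brio; $4.04 per click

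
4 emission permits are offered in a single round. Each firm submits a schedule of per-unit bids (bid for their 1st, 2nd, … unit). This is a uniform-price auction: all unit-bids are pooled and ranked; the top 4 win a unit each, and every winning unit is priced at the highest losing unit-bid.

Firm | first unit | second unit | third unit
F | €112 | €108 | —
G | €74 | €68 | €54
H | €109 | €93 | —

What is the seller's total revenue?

Total revenue: €296

All unit-bids, highest first — top 4: 112 (F-1), 109 (H-1), 108 (F-2), 93 (H-2)
The (k+1)-th unit-bid is €74.
Allocation: F 2, H 2. Every unit priced at €74.
Revenue = 4 × 74 = €296.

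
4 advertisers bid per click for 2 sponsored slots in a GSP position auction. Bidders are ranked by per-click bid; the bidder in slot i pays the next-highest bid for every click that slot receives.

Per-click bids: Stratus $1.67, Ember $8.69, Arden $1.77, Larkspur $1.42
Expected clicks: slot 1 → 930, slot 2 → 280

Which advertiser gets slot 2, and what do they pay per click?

Ranked by bid: $8.69 (Ember) > $1.77 (Arden) > $1.67 (Stratus) > …
Slot 2 goes to the second-ranked bidder, Arden, who pays the next bid down: $1.67/click.

Arden; $1.67 per click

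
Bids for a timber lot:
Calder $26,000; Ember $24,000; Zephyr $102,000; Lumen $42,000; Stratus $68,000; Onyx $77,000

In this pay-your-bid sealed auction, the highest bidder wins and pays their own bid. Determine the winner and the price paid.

Zephyr pays $102,000

Bids in order: 102,000 (Zephyr) > 77,000 (Onyx) > 68,000 (Stratus) > 42,000 (Lumen) > 26,000 (Calder) > 24,000 (Ember)
First-price: Zephyr pays what they bid, $102,000.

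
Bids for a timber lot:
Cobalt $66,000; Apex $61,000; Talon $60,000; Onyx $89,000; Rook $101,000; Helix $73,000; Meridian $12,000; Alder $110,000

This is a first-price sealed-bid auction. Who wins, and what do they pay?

Alder pays $110,000

Bids in order: 110,000 (Alder) > 101,000 (Rook) > 89,000 (Onyx) > 73,000 (Helix) > 66,000 (Cobalt) > 61,000 (Apex) > …
Alder has the highest bid and pays exactly that: $110,000.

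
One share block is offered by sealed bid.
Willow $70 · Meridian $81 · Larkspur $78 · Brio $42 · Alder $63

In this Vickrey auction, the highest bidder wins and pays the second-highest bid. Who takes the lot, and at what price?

Bids ranked: 81 (Meridian) > 78 (Larkspur) > 70 (Willow) > 63 (Alder) > 42 (Brio)
Second-price: Meridian pays Larkspur's bid of $78.

Meridian pays $78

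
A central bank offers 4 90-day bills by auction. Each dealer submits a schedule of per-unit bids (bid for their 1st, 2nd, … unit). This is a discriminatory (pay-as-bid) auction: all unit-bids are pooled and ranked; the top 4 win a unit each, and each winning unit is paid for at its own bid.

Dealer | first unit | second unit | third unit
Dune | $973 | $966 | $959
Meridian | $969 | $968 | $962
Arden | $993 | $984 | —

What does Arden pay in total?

All unit-bids, highest first — top 4: 993 (Arden-1), 984 (Arden-2), 973 (Dune-1), 969 (Meridian-1)
Next rejected bid: $968 (not a price — pay-as-bid).
Arden's winning unit-bids: 993 + 984 = $1,977.

Arden pays $1,977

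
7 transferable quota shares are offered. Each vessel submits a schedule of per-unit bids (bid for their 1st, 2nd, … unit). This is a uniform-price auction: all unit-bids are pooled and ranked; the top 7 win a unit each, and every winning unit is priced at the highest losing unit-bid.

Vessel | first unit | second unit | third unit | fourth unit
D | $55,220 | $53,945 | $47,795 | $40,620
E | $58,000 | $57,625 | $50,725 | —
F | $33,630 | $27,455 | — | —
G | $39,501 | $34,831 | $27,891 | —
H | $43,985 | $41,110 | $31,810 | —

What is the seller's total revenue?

Total revenue: $287,770

Pooled unit-bids ranked (top 7): 58,000 (E-1), 57,625 (E-2), 55,220 (D-1), 53,945 (D-2), 50,725 (E-3), 47,795 (D-3), 43,985 (H-1)
The (k+1)-th unit-bid is $41,110.
Allocation: D 3, E 3, H 1. Every unit priced at $41,110.
Revenue = 7 × 41,110 = $287,770.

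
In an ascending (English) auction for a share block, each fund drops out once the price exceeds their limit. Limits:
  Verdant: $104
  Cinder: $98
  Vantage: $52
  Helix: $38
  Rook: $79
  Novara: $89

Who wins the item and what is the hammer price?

Verdant wins at $98

Sorting limits: 104 (Verdant) > 98 (Cinder) > 89 (Novara) > 79 (Rook) > 52 (Vantage) > 38 (Helix)
Cinder is the last rival to drop out, at $98; Verdant remains and wins at that price.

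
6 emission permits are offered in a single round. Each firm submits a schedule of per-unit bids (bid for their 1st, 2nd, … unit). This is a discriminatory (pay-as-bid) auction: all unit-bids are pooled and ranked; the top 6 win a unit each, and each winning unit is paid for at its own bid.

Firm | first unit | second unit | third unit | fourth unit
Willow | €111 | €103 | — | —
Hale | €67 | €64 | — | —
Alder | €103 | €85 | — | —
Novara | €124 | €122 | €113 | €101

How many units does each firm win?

Alder 1, Novara 3, Willow 2

Pooled unit-bids ranked (top 6): 124 (Novara-1), 122 (Novara-2), 113 (Novara-3), 111 (Willow-1), 103 (Willow-2), 103 (Alder-1)
Next rejected bid: €101 (not a price — pay-as-bid).
Allocation: Alder 1, Novara 3, Willow 2.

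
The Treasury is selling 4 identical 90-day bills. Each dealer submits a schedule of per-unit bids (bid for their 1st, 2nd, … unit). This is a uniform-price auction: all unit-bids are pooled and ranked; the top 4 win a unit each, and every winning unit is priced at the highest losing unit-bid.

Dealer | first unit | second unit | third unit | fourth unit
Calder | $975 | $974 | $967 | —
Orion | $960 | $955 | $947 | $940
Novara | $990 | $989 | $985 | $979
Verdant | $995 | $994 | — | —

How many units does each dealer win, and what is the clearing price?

All unit-bids, highest first — top 4: 995 (Verdant-1), 994 (Verdant-2), 990 (Novara-1), 989 (Novara-2)
First bid not allocated: $985.
Allocation: Novara 2, Verdant 2.

Novara 2, Verdant 2; clearing price $985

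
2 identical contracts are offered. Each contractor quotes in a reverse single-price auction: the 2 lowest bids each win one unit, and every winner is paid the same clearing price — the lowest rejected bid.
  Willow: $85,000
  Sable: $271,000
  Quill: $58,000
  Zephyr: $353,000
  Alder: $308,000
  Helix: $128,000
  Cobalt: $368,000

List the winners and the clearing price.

Quill, Willow; each is paid $128,000

Sorting: 58,000 (Quill), 85,000 (Willow), 128,000 (Helix), 271,000 (Sable), …
The 2 lowest are Quill, Willow.
Clearing price = lowest rejected bid = $128,000.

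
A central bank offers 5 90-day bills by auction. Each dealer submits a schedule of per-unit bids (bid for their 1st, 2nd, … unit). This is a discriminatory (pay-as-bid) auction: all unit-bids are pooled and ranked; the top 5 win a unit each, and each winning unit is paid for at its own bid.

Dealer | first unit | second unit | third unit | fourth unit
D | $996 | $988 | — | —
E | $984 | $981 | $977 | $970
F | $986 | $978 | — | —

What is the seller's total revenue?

Total revenue: $4,935

Pooled unit-bids ranked (top 5): 996 (D-1), 988 (D-2), 986 (F-1), 984 (E-1), 981 (E-2)
Next rejected bid: $978 (not a price — pay-as-bid).
Each winning unit pays its own bid.
Revenue = 996 + 988 + 986 + 984 + 981 = $4,935.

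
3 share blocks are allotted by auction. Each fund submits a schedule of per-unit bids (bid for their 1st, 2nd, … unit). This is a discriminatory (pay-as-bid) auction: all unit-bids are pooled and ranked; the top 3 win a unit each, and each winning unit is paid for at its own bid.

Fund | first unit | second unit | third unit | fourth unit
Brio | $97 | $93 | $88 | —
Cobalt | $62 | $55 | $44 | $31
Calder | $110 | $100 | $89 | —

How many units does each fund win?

Pooled unit-bids ranked (top 3): 110 (Calder-1), 100 (Calder-2), 97 (Brio-1)
Next rejected bid: $93 (not a price — pay-as-bid).
Allocation: Brio 1, Calder 2.

Brio 1, Calder 2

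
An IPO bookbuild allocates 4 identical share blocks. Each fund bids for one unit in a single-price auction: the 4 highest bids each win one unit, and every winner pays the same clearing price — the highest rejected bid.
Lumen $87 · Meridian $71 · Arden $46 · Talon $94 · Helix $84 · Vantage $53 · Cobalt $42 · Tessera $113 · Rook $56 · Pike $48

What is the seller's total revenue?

Bids ranked high→low: 113 (Tessera), 94 (Talon), 87 (Lumen), 84 (Helix), 71 (Meridian), 56 (Rook), …
The 4 highest are Tessera, Talon, Lumen, Helix.
Clearing price = highest rejected bid = $71.
Total revenue = 4 × $71 = $284.

Total revenue: $284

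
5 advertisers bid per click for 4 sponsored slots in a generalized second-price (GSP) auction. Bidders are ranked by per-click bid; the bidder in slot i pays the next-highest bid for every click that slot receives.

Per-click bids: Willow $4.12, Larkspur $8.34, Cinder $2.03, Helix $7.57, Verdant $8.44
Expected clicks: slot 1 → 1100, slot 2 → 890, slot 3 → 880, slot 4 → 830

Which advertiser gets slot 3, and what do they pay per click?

Ranked by bid: $8.44 (Verdant) > $8.34 (Larkspur) > $7.57 (Helix) > $4.12 (Willow) > $2.03 (Cinder)
Slot 3 goes to the third-ranked bidder, Helix, who pays the next bid down: $4.12/click.

Helix; $4.12 per click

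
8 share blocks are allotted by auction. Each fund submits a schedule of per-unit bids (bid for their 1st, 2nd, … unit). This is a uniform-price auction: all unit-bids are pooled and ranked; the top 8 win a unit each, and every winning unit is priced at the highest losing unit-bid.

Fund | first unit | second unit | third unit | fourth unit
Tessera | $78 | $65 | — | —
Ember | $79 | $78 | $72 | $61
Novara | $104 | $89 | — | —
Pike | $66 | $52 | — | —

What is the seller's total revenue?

Total revenue: $488

Merging the schedules and taking the best 8: 104 (Novara-1), 89 (Novara-2), 79 (Ember-1), 78 (Tessera-1), 78 (Ember-2), 72 (Ember-3), 66 (Pike-1), 65 (Tessera-2)
First bid not allocated: $61.
Allocation: Ember 3, Novara 2, Pike 1, Tessera 2. Every unit priced at $61.
Revenue = 8 × 61 = $488.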